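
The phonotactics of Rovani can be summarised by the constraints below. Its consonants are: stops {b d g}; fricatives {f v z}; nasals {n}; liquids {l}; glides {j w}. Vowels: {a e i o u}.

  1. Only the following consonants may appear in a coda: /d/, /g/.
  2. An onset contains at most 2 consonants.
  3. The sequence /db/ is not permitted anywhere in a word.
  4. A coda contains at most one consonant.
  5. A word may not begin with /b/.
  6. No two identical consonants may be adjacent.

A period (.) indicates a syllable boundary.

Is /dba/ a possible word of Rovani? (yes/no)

/dba/ — violates constraint 3: contains banned sequence /db/ → ill-formed

no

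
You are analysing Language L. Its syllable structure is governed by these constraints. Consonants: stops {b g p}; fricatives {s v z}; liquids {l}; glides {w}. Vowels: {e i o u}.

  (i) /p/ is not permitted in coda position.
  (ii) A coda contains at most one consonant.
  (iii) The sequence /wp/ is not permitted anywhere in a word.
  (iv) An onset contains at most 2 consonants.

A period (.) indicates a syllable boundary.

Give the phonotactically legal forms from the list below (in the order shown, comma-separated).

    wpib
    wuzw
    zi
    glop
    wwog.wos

zi, wwog.wos

wpib — violates constraint (iii): contains banned sequence /wp/ → phonotactically illegal
wuzw — violates constraint (ii): syllable 1 coda /zw/ has 2 consonants (> 1) → phonotactically illegal
zi — σ1 onset /z/, coda /∅/ ok → phonotactically legal
glop — violates constraint (i): syllable 1 coda contains /p/ → phonotactically illegal
wwog.wos — σ1 onset /ww/ (2C), coda /g/ ok; σ2 onset /w/, coda /s/ ok → phonotactically legal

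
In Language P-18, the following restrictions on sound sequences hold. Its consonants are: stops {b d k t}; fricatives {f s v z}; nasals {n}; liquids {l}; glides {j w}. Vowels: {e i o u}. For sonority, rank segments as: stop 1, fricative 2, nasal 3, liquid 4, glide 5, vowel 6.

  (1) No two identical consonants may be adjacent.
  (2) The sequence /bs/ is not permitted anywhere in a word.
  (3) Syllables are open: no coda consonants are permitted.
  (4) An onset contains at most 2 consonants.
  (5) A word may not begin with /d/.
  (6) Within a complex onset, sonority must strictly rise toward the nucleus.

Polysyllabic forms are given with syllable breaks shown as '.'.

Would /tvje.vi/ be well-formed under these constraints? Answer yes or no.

no

/tvje.vi/ — violates constraint 4: syllable 1 onset /tvj/ has 3 consonants (> 2) → ill-formed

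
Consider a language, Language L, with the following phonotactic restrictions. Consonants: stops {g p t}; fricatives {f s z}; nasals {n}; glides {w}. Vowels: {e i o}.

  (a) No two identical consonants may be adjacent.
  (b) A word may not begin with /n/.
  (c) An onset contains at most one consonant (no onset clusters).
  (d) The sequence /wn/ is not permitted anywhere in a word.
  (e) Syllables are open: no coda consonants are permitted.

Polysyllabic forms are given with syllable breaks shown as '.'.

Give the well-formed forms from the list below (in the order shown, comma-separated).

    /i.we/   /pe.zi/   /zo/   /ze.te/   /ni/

/i.we/, /pe.zi/, /zo/, /ze.te/

/i.we/ — σ1 onset /∅/, coda /∅/ ok; σ2 onset /w/, coda /∅/ ok → well-formed
/pe.zi/ — σ1 onset /p/, coda /∅/ ok; σ2 onset /z/, coda /∅/ ok → well-formed
/zo/ — σ1 onset /z/, coda /∅/ ok → well-formed
/ze.te/ — σ1 onset /z/, coda /∅/ ok; σ2 onset /t/, coda /∅/ ok → well-formed
/ni/ — violates constraint (b): word begins with /n/ → ill-formed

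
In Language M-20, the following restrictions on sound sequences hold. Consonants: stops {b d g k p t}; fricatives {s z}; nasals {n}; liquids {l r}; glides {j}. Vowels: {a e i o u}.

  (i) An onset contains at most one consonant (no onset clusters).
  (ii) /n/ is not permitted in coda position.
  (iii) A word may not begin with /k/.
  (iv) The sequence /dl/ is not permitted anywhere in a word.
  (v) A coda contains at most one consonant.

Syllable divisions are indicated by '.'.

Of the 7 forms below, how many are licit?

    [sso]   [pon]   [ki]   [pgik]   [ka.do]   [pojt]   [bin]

[sso] — violates constraint (i): syllable 1 onset /ss/ has 2 consonants (> 1) → illicit
[pon] — violates constraint (ii): syllable 1 coda contains /n/ → illicit
[ki] — violates constraint (iii): word begins with /k/ → illicit
[pgik] — violates constraint (i): syllable 1 onset /pg/ has 2 consonants (> 1) → illicit
[ka.do] — violates constraint (iii): word begins with /k/ → illicit
[pojt] — violates constraint (v): syllable 1 coda /jt/ has 2 consonants (> 1) → illicit
[bin] — violates constraint (ii): syllable 1 coda contains /n/ → illicit
No form is licit → 0.

0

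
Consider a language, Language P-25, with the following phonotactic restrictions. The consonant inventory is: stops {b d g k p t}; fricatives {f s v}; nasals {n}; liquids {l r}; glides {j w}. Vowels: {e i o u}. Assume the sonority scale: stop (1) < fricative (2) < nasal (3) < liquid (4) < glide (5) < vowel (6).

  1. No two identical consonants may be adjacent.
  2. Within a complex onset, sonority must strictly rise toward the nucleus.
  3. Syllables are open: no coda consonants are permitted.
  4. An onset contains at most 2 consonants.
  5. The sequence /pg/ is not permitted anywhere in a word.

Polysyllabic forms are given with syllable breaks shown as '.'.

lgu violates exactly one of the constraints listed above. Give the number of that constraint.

lgu: syllable 1 onset /lg/: /l/ (liquid, 4) → /g/ (stop, 1) does not rise.
This is a violation of constraint 2: "Within a complex onset, sonority must strictly rise toward the nucleus."
The remaining constraints (1, 3, 4, 5) are satisfied.

2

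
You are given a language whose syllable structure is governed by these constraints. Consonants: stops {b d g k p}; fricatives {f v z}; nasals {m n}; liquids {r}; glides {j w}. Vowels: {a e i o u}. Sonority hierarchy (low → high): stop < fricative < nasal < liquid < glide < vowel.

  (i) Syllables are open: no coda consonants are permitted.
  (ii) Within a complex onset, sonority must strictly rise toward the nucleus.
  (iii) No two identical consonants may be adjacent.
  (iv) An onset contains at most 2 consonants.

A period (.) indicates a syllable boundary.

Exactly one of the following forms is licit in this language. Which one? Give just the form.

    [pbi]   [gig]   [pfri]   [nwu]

[pbi] — violates constraint (ii): syllable 1 onset /pb/: /p/ (stop, 1) → /b/ (stop, 1) does not rise → illicit
[gig] — violates constraint (i): syllable 1 coda /g/ has 1 consonant (> 0) → illicit
[pfri] — violates constraint (iv): syllable 1 onset /pfr/ has 3 consonants (> 2) → illicit
[nwu] — σ1 onset /nw/ (3→5 rises), coda /∅/ ok → licit

[nwu]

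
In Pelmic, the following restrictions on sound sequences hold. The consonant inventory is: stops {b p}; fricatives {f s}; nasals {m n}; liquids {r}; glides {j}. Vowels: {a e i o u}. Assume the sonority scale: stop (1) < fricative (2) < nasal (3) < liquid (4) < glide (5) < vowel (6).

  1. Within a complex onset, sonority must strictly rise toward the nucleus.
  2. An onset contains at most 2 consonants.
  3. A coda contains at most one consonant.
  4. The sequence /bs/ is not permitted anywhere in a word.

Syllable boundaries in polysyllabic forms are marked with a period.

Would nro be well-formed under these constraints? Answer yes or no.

yes

nro — σ1 onset /nr/ (3→4 rises), coda /∅/ ok → well-formed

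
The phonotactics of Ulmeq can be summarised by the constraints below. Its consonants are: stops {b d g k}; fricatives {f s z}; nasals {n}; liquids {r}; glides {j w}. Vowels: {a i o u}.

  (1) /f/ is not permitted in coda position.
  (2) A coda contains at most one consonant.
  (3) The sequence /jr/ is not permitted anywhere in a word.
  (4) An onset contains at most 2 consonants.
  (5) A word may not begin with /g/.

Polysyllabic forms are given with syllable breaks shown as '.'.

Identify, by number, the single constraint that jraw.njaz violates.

jraw.njaz: contains banned sequence /jr/.
This is a violation of constraint 3: "The sequence /jr/ is not permitted anywhere in a word."
The remaining constraints (1, 2, 4, 5) are satisfied.

3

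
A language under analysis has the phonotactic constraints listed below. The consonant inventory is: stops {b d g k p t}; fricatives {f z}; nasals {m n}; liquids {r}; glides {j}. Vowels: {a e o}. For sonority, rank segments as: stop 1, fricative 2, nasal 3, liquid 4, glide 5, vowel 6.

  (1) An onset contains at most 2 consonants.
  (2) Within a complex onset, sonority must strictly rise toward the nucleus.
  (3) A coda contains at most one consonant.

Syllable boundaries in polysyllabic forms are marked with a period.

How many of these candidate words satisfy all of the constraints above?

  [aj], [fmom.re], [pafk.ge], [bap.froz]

[aj] — σ1 onset /∅/, coda /j/ ok → permitted
[fmom.re] — σ1 onset /fm/ (2→3 rises), coda /m/ ok; σ2 onset /r/, coda /∅/ ok → permitted
[pafk.ge] — violates constraint 3: syllable 1 coda /fk/ has 2 consonants (> 1) → not permitted
[bap.froz] — σ1 onset /b/, coda /p/ ok; σ2 onset /fr/ (2→4 rises), coda /z/ ok → permitted
Permitted: [aj], [fmom.re], [bap.froz] → 3.

3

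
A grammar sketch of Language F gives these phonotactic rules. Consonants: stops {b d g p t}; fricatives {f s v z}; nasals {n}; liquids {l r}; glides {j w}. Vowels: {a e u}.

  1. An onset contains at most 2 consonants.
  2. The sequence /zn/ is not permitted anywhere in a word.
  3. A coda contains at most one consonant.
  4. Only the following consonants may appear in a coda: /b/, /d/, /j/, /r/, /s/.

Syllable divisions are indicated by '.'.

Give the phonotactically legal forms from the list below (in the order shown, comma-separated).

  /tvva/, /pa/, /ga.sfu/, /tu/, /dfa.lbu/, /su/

/pa/, /ga.sfu/, /tu/, /dfa.lbu/, /su/

/tvva/ — violates constraint 1: syllable 1 onset /tvv/ has 3 consonants (> 2) → phonotactically illegal
/pa/ — σ1 onset /p/, coda /∅/ ok → phonotactically legal
/ga.sfu/ — σ1 onset /g/, coda /∅/ ok; σ2 onset /sf/ (2C), coda /∅/ ok → phonotactically legal
/tu/ — σ1 onset /t/, coda /∅/ ok → phonotactically legal
/dfa.lbu/ — σ1 onset /df/ (2C), coda /∅/ ok; σ2 onset /lb/ (2C), coda /∅/ ok → phonotactically legal
/su/ — σ1 onset /s/, coda /∅/ ok → phonotactically legal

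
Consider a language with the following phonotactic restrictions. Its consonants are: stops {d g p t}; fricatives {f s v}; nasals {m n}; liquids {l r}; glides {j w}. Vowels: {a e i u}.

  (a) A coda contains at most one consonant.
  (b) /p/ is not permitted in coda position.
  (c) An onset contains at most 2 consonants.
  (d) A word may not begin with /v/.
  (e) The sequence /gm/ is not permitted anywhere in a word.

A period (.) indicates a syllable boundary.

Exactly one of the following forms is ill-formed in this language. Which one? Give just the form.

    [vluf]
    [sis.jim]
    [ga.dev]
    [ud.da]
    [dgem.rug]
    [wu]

[vluf] — violates constraint (d): word begins with /v/ → ill-formed
[sis.jim] — σ1 onset /s/, coda /s/ ok; σ2 onset /j/, coda /m/ ok → well-formed
[ga.dev] — σ1 onset /g/, coda /∅/ ok; σ2 onset /d/, coda /v/ ok → well-formed
[ud.da] — σ1 onset /∅/, coda /d/ ok; σ2 onset /d/, coda /∅/ ok → well-formed
[dgem.rug] — σ1 onset /dg/ (2C), coda /m/ ok; σ2 onset /r/, coda /g/ ok → well-formed
[wu] — σ1 onset /w/, coda /∅/ ok → well-formed

[vluf]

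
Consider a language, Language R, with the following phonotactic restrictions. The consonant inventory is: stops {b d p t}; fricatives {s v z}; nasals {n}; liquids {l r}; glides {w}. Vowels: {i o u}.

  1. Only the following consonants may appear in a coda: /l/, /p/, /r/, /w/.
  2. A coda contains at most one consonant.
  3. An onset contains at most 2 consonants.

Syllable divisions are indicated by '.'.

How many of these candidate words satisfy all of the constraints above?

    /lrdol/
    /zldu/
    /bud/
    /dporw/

/lrdol/ — violates constraint 3: syllable 1 onset /lrd/ has 3 consonants (> 2) → not permitted
/zldu/ — violates constraint 3: syllable 1 onset /zld/ has 3 consonants (> 2) → not permitted
/bud/ — violates constraint 1: syllable 1 coda contains /d/, which is not a licensed coda consonant → not permitted
/dporw/ — violates constraint 2: syllable 1 coda /rw/ has 2 consonants (> 1) → not permitted
No form is permitted → 0.

0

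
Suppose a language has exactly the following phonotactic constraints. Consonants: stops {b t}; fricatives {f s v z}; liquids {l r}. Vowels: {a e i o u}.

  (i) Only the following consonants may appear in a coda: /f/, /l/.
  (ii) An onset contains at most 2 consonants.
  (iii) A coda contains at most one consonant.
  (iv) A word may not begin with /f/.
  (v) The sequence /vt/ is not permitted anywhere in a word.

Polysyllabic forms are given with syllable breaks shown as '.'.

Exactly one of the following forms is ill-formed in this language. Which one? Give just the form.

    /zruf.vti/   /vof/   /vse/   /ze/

/zruf.vti/

/zruf.vti/ — violates constraint (v): contains banned sequence /vt/ → ill-formed
/vof/ — σ1 onset /v/, coda /f/ ok → well-formed
/vse/ — σ1 onset /vs/ (2C), coda /∅/ ok → well-formed
/ze/ — σ1 onset /z/, coda /∅/ ok → well-formed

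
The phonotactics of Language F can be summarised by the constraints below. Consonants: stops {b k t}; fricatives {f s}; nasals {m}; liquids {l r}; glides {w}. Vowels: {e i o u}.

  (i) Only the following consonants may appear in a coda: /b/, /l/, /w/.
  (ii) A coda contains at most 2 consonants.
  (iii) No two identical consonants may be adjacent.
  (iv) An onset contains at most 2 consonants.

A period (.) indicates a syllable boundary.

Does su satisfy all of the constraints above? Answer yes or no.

yes

su — σ1 onset /s/, coda /∅/ ok → permitted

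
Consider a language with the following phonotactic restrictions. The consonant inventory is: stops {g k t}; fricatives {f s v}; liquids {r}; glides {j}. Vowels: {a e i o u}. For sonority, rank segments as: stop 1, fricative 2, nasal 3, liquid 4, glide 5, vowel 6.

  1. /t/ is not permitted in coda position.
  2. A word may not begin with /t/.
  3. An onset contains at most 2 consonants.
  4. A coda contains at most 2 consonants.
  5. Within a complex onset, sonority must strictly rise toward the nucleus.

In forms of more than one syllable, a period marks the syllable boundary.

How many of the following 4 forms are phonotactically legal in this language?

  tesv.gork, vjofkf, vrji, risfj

tesv.gork — violates constraint 2: word begins with /t/ → phonotactically illegal
vjofkf — violates constraint 4: syllable 1 coda /fkf/ has 3 consonants (> 2) → phonotactically illegal
vrji — violates constraint 3: syllable 1 onset /vrj/ has 3 consonants (> 2) → phonotactically illegal
risfj — violates constraint 4: syllable 1 coda /sfj/ has 3 consonants (> 2) → phonotactically illegal
No form is phonotactically legal → 0.

0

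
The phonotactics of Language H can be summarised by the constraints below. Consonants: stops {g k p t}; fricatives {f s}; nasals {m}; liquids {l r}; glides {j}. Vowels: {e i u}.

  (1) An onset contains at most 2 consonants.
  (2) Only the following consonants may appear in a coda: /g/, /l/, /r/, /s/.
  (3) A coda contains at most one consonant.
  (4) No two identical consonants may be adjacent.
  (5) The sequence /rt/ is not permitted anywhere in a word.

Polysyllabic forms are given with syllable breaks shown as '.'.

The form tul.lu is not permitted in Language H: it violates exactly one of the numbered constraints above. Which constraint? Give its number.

tul.lu: adjacent identical consonants /ll/.
This is a violation of constraint 4: "No two identical consonants may be adjacent."
The remaining constraints (1, 2, 3, 5) are satisfied.

4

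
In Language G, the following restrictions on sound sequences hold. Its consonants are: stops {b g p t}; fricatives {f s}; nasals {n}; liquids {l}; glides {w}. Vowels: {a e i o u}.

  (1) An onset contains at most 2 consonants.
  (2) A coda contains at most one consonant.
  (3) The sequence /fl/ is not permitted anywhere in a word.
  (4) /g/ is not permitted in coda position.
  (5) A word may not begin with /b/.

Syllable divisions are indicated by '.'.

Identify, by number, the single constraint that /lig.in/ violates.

/lig.in/: syllable 1 coda contains /g/.
This is a violation of constraint 4: "/g/ is not permitted in coda position."
The remaining constraints (1, 2, 3, 5) are satisfied.

4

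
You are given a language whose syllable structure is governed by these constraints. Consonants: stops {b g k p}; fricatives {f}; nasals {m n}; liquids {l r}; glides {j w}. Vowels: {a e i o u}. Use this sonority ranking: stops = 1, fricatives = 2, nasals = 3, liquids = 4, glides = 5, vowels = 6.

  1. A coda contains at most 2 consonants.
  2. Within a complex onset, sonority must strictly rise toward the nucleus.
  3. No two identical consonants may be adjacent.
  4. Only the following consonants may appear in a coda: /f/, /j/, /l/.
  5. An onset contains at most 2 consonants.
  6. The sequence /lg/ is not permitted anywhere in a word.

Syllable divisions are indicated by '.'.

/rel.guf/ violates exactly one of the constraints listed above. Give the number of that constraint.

/rel.guf/: contains banned sequence /lg/.
This is a violation of constraint 6: "The sequence /lg/ is not permitted anywhere in a word."
The remaining constraints (1, 2, 3, 4, 5) are satisfied.

6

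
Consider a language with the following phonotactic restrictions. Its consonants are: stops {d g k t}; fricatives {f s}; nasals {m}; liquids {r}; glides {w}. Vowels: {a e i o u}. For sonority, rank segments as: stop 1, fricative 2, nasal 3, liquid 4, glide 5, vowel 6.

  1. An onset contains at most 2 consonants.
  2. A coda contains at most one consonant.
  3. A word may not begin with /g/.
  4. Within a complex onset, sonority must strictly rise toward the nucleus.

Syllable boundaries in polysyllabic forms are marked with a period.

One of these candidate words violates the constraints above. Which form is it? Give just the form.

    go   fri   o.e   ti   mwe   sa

go

go — violates constraint 3: word begins with /g/ → phonotactically illegal
fri — σ1 onset /fr/ (2→4 rises), coda /∅/ ok → phonotactically legal
o.e — σ1 onset /∅/, coda /∅/ ok; σ2 onset /∅/, coda /∅/ ok → phonotactically legal
ti — σ1 onset /t/, coda /∅/ ok → phonotactically legal
mwe — σ1 onset /mw/ (3→5 rises), coda /∅/ ok → phonotactically legal
sa — σ1 onset /s/, coda /∅/ ok → phonotactically legal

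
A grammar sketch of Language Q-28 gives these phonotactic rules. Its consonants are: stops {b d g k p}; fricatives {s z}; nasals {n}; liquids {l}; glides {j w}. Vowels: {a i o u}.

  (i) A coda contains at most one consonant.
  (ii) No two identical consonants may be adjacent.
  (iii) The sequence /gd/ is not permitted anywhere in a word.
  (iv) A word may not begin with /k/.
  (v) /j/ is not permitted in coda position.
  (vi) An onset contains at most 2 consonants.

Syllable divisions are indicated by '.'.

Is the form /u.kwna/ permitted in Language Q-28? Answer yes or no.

no

/u.kwna/ — violates constraint (vi): syllable 2 onset /kwn/ has 3 consonants (> 2) → not permitted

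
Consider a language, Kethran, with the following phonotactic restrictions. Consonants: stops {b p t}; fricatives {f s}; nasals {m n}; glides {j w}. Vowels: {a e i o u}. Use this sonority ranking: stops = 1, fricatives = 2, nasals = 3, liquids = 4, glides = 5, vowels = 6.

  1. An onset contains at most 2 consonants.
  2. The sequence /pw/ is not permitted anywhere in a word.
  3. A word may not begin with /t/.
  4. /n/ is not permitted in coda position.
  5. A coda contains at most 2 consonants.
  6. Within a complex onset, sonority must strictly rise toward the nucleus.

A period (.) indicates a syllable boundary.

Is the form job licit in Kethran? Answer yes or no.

yes

job — σ1 onset /j/, coda /b/ ok → licit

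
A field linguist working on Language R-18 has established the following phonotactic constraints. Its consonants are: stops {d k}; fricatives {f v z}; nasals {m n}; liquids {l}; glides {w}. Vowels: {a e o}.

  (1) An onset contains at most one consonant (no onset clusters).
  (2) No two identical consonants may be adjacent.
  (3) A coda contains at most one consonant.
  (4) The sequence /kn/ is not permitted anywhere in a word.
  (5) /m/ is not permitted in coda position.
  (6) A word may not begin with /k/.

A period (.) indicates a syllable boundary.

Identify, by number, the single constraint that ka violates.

ka: word begins with /k/.
This is a violation of constraint 6: "A word may not begin with /k/."
The remaining constraints (1, 2, 3, 4, 5) are satisfied.

6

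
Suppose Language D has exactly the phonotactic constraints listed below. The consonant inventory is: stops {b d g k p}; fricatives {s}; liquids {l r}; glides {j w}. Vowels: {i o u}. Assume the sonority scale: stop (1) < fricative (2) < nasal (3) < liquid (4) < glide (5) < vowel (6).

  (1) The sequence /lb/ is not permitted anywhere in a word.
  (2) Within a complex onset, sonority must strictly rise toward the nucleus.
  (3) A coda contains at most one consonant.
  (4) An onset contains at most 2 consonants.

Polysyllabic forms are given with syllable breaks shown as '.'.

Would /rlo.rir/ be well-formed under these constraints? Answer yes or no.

/rlo.rir/ — violates constraint 2: syllable 1 onset /rl/: /r/ (liquid, 4) → /l/ (liquid, 4) does not rise → ill-formed

no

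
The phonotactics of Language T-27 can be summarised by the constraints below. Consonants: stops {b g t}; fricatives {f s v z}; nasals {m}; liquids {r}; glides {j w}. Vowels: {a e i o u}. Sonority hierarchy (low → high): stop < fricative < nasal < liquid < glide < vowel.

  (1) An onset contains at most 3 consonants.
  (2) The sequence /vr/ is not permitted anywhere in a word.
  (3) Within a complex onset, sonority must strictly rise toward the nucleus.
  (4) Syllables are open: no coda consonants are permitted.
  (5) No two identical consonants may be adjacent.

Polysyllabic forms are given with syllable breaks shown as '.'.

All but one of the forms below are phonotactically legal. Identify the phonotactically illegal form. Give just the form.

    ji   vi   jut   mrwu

jut

ji — σ1 onset /j/, coda /∅/ ok → phonotactically legal
vi — σ1 onset /v/, coda /∅/ ok → phonotactically legal
jut — violates constraint 4: syllable 1 coda /t/ has 1 consonant (> 0) → phonotactically illegal
mrwu — σ1 onset /mrw/ (3→4→5 rises), coda /∅/ ok → phonotactically legal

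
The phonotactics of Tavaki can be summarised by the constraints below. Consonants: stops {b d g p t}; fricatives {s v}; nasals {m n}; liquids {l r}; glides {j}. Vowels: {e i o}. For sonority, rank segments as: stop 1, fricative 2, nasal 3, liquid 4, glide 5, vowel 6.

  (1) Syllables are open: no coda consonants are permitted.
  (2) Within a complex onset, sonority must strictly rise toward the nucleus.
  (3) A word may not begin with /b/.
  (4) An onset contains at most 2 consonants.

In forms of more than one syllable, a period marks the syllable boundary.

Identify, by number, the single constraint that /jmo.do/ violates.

2

/jmo.do/: syllable 1 onset /jm/: /j/ (glide, 5) → /m/ (nasal, 3) does not rise.
This is a violation of constraint 2: "Within a complex onset, sonority must strictly rise toward the nucleus."
The remaining constraints (1, 3, 4) are satisfied.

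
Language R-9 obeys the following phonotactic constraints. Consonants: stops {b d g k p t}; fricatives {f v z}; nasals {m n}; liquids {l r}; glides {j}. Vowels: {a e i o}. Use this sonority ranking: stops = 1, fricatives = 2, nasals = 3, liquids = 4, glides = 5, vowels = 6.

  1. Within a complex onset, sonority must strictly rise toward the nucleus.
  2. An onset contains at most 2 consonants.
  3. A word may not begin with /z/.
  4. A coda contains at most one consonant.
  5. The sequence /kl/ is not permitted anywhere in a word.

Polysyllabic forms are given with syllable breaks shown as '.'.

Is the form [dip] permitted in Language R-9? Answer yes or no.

yes

[dip] — σ1 onset /d/, coda /p/ ok → permitted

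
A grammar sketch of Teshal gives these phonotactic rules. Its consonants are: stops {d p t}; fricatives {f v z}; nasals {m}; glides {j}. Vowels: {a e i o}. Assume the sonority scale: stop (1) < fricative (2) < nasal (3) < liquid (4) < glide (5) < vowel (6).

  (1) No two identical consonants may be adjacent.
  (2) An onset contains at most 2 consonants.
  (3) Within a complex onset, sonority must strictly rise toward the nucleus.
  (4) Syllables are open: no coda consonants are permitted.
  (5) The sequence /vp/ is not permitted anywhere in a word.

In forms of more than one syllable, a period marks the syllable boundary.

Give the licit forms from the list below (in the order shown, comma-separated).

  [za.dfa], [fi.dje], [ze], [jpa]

[za.dfa], [fi.dje], [ze]

[za.dfa] — σ1 onset /z/, coda /∅/ ok; σ2 onset /df/ (1→2 rises), coda /∅/ ok → licit
[fi.dje] — σ1 onset /f/, coda /∅/ ok; σ2 onset /dj/ (1→5 rises), coda /∅/ ok → licit
[ze] — σ1 onset /z/, coda /∅/ ok → licit
[jpa] — violates constraint 3: syllable 1 onset /jp/: /j/ (glide, 5) → /p/ (stop, 1) does not rise → illicit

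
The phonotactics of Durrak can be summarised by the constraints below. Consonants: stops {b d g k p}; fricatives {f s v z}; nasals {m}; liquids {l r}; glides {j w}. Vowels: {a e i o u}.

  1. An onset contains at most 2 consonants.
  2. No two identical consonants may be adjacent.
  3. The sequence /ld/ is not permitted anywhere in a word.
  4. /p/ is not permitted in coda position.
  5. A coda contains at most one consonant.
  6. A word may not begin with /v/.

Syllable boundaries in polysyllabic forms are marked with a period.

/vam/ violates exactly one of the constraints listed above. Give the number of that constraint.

/vam/: word begins with /v/.
This is a violation of constraint 6: "A word may not begin with /v/."
The remaining constraints (1, 2, 3, 4, 5) are satisfied.

6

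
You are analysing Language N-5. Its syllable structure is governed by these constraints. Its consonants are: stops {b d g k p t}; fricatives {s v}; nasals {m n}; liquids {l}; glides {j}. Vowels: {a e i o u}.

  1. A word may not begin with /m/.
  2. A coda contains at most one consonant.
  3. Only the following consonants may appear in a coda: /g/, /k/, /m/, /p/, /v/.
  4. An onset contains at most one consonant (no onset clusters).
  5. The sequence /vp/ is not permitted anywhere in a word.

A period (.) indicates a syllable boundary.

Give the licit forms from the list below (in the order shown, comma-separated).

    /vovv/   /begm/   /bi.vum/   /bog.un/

/bi.vum/

/vovv/ — violates constraint 2: syllable 1 coda /vv/ has 2 consonants (> 1) → illicit
/begm/ — violates constraint 2: syllable 1 coda /gm/ has 2 consonants (> 1) → illicit
/bi.vum/ — σ1 onset /b/, coda /∅/ ok; σ2 onset /v/, coda /m/ ok → licit
/bog.un/ — violates constraint 3: syllable 2 coda contains /n/, which is not a licensed coda consonant → illicit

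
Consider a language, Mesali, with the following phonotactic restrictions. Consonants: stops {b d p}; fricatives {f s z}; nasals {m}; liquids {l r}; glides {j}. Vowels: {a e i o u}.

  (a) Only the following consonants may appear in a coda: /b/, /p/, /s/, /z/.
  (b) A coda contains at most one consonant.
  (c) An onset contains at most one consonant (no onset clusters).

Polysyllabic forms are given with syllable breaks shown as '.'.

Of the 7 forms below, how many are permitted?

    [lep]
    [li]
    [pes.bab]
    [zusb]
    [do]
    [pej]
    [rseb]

[lep] — σ1 onset /l/, coda /p/ ok → permitted
[li] — σ1 onset /l/, coda /∅/ ok → permitted
[pes.bab] — σ1 onset /p/, coda /s/ ok; σ2 onset /b/, coda /b/ ok → permitted
[zusb] — violates constraint (b): syllable 1 coda /sb/ has 2 consonants (> 1) → not permitted
[do] — σ1 onset /d/, coda /∅/ ok → permitted
[pej] — violates constraint (a): syllable 1 coda contains /j/, which is not a licensed coda consonant → not permitted
[rseb] — violates constraint (c): syllable 1 onset /rs/ has 2 consonants (> 1) → not permitted
Permitted: [lep], [li], [pes.bab], [do] → 4.

4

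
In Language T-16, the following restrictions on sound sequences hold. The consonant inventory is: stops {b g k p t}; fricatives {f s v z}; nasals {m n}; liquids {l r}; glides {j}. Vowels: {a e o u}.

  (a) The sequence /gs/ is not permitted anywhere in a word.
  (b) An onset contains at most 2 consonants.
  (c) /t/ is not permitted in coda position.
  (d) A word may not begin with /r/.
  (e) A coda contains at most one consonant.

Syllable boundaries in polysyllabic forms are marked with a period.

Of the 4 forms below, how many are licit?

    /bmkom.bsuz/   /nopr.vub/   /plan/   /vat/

/bmkom.bsuz/ — violates constraint (b): syllable 1 onset /bmk/ has 3 consonants (> 2) → illicit
/nopr.vub/ — violates constraint (e): syllable 1 coda /pr/ has 2 consonants (> 1) → illicit
/plan/ — σ1 onset /pl/ (2C), coda /n/ ok → licit
/vat/ — violates constraint (c): syllable 1 coda contains /t/ → illicit
Licit: /plan/ → 1.

1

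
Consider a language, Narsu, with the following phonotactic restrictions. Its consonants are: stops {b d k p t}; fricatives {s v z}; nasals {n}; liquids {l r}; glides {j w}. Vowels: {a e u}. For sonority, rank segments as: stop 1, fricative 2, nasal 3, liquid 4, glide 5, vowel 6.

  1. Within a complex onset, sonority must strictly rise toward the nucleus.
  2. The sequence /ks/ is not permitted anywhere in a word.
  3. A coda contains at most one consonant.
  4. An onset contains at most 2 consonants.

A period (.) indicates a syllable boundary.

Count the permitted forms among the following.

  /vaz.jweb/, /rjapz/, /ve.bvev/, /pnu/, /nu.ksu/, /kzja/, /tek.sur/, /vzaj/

/vaz.jweb/ — violates constraint 1: syllable 2 onset /jw/: /j/ (glide, 5) → /w/ (glide, 5) does not rise → not permitted
/rjapz/ — violates constraint 3: syllable 1 coda /pz/ has 2 consonants (> 1) → not permitted
/ve.bvev/ — σ1 onset /v/, coda /∅/ ok; σ2 onset /bv/ (1→2 rises), coda /v/ ok → permitted
/pnu/ — σ1 onset /pn/ (1→3 rises), coda /∅/ ok → permitted
/nu.ksu/ — violates constraint 2: contains banned sequence /ks/ → not permitted
/kzja/ — violates constraint 4: syllable 1 onset /kzj/ has 3 consonants (> 2) → not permitted
/tek.sur/ — violates constraint 2: contains banned sequence /ks/ → not permitted
/vzaj/ — violates constraint 1: syllable 1 onset /vz/: /v/ (fricative, 2) → /z/ (fricative, 2) does not rise → not permitted
Permitted: /ve.bvev/, /pnu/ → 2.

2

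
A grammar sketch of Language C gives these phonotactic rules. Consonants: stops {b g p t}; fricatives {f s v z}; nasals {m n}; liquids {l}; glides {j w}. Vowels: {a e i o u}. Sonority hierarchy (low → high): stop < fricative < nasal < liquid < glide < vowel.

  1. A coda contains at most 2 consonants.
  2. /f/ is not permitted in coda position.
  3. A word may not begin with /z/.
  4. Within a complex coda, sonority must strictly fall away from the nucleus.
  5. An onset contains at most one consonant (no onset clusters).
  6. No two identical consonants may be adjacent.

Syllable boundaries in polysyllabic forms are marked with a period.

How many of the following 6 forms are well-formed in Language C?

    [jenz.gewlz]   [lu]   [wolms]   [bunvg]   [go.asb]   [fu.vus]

3

[jenz.gewlz] — violates constraint 1: syllable 2 coda /wlz/ has 3 consonants (> 2) → ill-formed
[lu] — σ1 onset /l/, coda /∅/ ok → well-formed
[wolms] — violates constraint 1: syllable 1 coda /lms/ has 3 consonants (> 2) → ill-formed
[bunvg] — violates constraint 1: syllable 1 coda /nvg/ has 3 consonants (> 2) → ill-formed
[go.asb] — σ1 onset /g/, coda /∅/ ok; σ2 onset /∅/, coda /sb/ (2→1 falls) ok → well-formed
[fu.vus] — σ1 onset /f/, coda /∅/ ok; σ2 onset /v/, coda /s/ ok → well-formed
Well-formed: [lu], [go.asb], [fu.vus] → 3.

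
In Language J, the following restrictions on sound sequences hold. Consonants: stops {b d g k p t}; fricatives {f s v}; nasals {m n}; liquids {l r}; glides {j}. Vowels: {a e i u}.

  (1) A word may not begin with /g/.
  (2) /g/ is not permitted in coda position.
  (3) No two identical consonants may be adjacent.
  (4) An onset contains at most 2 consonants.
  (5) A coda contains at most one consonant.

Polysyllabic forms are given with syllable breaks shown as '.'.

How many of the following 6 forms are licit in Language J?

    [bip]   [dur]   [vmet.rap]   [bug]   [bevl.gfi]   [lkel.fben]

4

[bip] — σ1 onset /b/, coda /p/ ok → licit
[dur] — σ1 onset /d/, coda /r/ ok → licit
[vmet.rap] — σ1 onset /vm/ (2C), coda /t/ ok; σ2 onset /r/, coda /p/ ok → licit
[bug] — violates constraint 2: syllable 1 coda contains /g/ → illicit
[bevl.gfi] — violates constraint 5: syllable 1 coda /vl/ has 2 consonants (> 1) → illicit
[lkel.fben] — σ1 onset /lk/ (2C), coda /l/ ok; σ2 onset /fb/ (2C), coda /n/ ok → licit
Licit: [bip], [dur], [vmet.rap], [lkel.fben] → 4.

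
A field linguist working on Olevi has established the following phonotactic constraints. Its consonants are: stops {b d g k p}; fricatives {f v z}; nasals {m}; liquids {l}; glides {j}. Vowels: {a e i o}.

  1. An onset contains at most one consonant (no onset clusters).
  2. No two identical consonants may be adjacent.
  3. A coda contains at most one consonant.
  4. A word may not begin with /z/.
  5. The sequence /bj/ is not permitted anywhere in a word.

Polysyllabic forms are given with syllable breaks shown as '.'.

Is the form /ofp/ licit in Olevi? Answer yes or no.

no

/ofp/ — violates constraint 3: syllable 1 coda /fp/ has 2 consonants (> 1) → illicit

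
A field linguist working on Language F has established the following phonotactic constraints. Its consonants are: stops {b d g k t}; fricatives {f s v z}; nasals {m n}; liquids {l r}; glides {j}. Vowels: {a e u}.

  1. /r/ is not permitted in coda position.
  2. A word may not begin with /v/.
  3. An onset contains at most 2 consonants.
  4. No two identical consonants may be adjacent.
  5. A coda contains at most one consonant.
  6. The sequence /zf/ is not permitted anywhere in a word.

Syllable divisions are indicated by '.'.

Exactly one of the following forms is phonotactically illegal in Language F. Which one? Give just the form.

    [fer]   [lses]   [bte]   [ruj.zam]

[fer] — violates constraint 1: syllable 1 coda contains /r/ → phonotactically illegal
[lses] — σ1 onset /ls/ (2C), coda /s/ ok → phonotactically legal
[bte] — σ1 onset /bt/ (2C), coda /∅/ ok → phonotactically legal
[ruj.zam] — σ1 onset /r/, coda /j/ ok; σ2 onset /z/, coda /m/ ok → phonotactically legal

[fer]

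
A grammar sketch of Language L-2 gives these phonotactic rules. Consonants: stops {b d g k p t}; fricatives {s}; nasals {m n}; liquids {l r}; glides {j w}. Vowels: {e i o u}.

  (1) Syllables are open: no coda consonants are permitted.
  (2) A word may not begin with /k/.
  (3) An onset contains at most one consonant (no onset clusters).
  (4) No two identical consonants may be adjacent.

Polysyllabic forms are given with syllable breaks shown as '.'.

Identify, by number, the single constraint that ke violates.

2

ke: word begins with /k/.
This is a violation of constraint 2: "A word may not begin with /k/."
The remaining constraints (1, 3, 4) are satisfied.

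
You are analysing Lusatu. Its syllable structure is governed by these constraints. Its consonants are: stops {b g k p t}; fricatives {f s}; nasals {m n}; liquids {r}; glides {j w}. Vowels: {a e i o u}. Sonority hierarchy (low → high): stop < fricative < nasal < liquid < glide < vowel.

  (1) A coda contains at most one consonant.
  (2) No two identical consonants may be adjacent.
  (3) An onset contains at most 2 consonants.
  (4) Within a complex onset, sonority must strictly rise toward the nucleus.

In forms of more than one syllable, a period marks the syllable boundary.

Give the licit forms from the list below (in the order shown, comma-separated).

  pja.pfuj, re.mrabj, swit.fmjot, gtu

pja.pfuj — σ1 onset /pj/ (1→5 rises), coda /∅/ ok; σ2 onset /pf/ (1→2 rises), coda /j/ ok → licit
re.mrabj — violates constraint 1: syllable 2 coda /bj/ has 2 consonants (> 1) → illicit
swit.fmjot — violates constraint 3: syllable 2 onset /fmj/ has 3 consonants (> 2) → illicit
gtu — violates constraint 4: syllable 1 onset /gt/: /g/ (stop, 1) → /t/ (stop, 1) does not rise → illicit

pja.pfuj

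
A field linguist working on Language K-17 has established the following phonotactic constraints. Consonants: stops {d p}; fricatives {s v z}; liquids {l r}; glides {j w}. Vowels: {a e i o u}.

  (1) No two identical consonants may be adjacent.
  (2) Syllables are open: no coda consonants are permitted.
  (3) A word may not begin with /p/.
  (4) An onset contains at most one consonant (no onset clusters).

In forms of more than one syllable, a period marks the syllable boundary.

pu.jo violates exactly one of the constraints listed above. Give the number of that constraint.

3

pu.jo: word begins with /p/.
This is a violation of constraint 3: "A word may not begin with /p/."
The remaining constraints (1, 2, 4) are satisfied.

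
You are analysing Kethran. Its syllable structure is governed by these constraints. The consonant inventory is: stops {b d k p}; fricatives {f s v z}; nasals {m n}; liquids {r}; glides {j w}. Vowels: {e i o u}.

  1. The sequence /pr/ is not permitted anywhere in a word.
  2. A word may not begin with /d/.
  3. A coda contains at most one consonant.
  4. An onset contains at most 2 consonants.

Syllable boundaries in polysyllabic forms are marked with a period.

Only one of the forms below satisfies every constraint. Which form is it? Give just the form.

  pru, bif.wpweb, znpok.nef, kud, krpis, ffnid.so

kud

pru — violates constraint 1: contains banned sequence /pr/ → not permitted
bif.wpweb — violates constraint 4: syllable 2 onset /wpw/ has 3 consonants (> 2) → not permitted
znpok.nef — violates constraint 4: syllable 1 onset /znp/ has 3 consonants (> 2) → not permitted
kud — σ1 onset /k/, coda /d/ ok → permitted
krpis — violates constraint 4: syllable 1 onset /krp/ has 3 consonants (> 2) → not permitted
ffnid.so — violates constraint 4: syllable 1 onset /ffn/ has 3 consonants (> 2) → not permitted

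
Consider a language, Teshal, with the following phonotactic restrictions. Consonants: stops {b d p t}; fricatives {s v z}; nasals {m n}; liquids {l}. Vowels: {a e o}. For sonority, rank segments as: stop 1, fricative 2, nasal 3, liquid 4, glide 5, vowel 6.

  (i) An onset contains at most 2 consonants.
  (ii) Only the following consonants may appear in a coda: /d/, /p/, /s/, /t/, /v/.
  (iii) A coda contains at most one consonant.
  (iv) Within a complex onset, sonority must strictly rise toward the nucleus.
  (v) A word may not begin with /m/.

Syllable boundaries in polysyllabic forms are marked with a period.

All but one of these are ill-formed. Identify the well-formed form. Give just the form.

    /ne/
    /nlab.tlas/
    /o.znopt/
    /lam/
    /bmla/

/ne/

/ne/ — σ1 onset /n/, coda /∅/ ok → well-formed
/nlab.tlas/ — violates constraint (ii): syllable 1 coda contains /b/, which is not a licensed coda consonant → ill-formed
/o.znopt/ — violates constraint (iii): syllable 2 coda /pt/ has 2 consonants (> 1) → ill-formed
/lam/ — violates constraint (ii): syllable 1 coda contains /m/, which is not a licensed coda consonant → ill-formed
/bmla/ — violates constraint (i): syllable 1 onset /bml/ has 3 consonants (> 2) → ill-formed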